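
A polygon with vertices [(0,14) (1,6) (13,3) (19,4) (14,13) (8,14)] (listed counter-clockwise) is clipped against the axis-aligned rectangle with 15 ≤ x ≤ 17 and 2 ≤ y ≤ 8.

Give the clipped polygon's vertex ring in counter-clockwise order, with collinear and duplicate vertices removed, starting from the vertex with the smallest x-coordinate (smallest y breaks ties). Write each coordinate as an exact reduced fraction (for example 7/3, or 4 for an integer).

Clipped polygon: [(15,10/3) (17,11/3) (17,38/5) (151/9,8) (15,8)]

1. After x ≥ 15: [(15,10/3) (19,4) (15,56/5)]
2. After x ≤ 17: [(15,10/3) (17,11/3) (17,38/5) (15,56/5)]
3. After y ≥ 2: [(15,10/3) (17,11/3) (17,38/5) (15,56/5)]
4. After y ≤ 8: [(15,8) (15,10/3) (17,11/3) (17,38/5) (151/9,8)]
5. Canonical ring: [(15,10/3) (17,11/3) (17,38/5) (151/9,8) (15,8)]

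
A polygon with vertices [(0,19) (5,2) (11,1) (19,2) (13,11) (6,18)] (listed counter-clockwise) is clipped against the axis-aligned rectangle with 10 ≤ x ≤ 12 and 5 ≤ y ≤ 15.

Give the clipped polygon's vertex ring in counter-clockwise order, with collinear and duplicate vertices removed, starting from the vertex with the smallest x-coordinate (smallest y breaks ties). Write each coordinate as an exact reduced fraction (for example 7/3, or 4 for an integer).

Clipped polygon: [(10,5) (12,5) (12,12) (10,14)]

1. After x ≥ 10: [(10,7/6) (11,1) (19,2) (13,11) (10,14)]
2. After x ≤ 12: [(10,7/6) (11,1) (12,9/8) (12,12) (10,14)]
3. After y ≥ 5: [(10,5) (12,5) (12,12) (10,14)]
4. After y ≤ 15: [(10,5) (12,5) (12,12) (10,14)]
5. Canonical ring: [(10,5) (12,5) (12,12) (10,14)]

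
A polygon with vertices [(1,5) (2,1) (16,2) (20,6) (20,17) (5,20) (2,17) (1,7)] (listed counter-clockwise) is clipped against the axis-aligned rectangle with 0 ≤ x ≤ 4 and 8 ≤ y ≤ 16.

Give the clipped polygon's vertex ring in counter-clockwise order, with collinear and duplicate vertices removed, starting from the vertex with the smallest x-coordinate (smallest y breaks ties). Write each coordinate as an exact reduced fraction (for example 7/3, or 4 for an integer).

Clipped polygon: [(11/10,8) (4,8) (4,16) (19/10,16)]

1. After x ≥ 0: [(1,5) (2,1) (16,2) (20,6) (20,17) (5,20) (2,17) (1,7)]
2. After x ≤ 4: [(1,5) (2,1) (4,8/7) (4,19) (2,17) (1,7)]
3. After y ≥ 8: [(4,8) (4,19) (2,17) (11/10,8)]
4. After y ≤ 16: [(4,8) (4,16) (19/10,16) (11/10,8)]
5. Canonical ring: [(11/10,8) (4,8) (4,16) (19/10,16)]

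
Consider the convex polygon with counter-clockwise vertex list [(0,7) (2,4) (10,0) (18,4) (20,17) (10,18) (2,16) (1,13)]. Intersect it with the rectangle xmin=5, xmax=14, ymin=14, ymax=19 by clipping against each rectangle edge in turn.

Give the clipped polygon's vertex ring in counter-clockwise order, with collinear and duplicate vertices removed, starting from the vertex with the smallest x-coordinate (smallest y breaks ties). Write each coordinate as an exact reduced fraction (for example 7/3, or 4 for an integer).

1. After x ≥ 5: [(5,5/2) (10,0) (18,4) (20,17) (10,18) (5,67/4)]
2. After x ≤ 14: [(5,5/2) (10,0) (14,2) (14,88/5) (10,18) (5,67/4)]
3. After y ≥ 14: [(5,14) (14,14) (14,88/5) (10,18) (5,67/4)]
4. After y ≤ 19: [(5,14) (14,14) (14,88/5) (10,18) (5,67/4)]
5. Canonical ring: [(5,14) (14,14) (14,88/5) (10,18) (5,67/4)]

Clipped polygon: [(5,14) (14,14) (14,88/5) (10,18) (5,67/4)]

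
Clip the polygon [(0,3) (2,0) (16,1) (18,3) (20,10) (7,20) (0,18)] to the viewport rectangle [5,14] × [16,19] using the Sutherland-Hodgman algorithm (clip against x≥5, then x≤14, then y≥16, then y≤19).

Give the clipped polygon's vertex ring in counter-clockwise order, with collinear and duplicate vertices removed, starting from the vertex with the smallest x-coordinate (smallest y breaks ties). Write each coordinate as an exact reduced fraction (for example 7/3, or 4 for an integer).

1. After x ≥ 5: [(5,3/14) (16,1) (18,3) (20,10) (7,20) (5,136/7)]
2. After x ≤ 14: [(5,3/14) (14,6/7) (14,190/13) (7,20) (5,136/7)]
3. After y ≥ 16: [(5,16) (61/5,16) (7,20) (5,136/7)]
4. After y ≤ 19: [(5,19) (5,16) (61/5,16) (83/10,19)]
5. Canonical ring: [(5,16) (61/5,16) (83/10,19) (5,19)]

Clipped polygon: [(5,16) (61/5,16) (83/10,19) (5,19)]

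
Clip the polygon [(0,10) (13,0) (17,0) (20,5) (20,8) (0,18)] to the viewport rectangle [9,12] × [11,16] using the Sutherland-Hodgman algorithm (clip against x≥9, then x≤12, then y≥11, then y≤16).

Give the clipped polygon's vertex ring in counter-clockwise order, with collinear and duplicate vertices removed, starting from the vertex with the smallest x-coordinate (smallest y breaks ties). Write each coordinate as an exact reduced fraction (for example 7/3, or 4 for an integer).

1. After x ≥ 9: [(9,40/13) (13,0) (17,0) (20,5) (20,8) (9,27/2)]
2. After x ≤ 12: [(9,40/13) (12,10/13) (12,12) (9,27/2)]
3. After y ≥ 11: [(9,11) (12,11) (12,12) (9,27/2)]
4. After y ≤ 16: [(9,11) (12,11) (12,12) (9,27/2)]
5. Canonical ring: [(9,11) (12,11) (12,12) (9,27/2)]

Clipped polygon: [(9,11) (12,11) (12,12) (9,27/2)]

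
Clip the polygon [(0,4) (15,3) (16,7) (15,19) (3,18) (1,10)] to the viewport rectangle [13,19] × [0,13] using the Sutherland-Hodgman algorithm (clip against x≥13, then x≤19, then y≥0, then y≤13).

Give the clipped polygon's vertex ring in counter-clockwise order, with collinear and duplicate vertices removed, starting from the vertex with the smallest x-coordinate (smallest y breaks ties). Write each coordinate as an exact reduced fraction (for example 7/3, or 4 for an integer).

1. After x ≥ 13: [(13,47/15) (15,3) (16,7) (15,19) (13,113/6)]
2. After x ≤ 19: [(13,47/15) (15,3) (16,7) (15,19) (13,113/6)]
3. After y ≥ 0: [(13,47/15) (15,3) (16,7) (15,19) (13,113/6)]
4. After y ≤ 13: [(13,13) (13,47/15) (15,3) (16,7) (31/2,13)]
5. Canonical ring: [(13,47/15) (15,3) (16,7) (31/2,13) (13,13)]

Clipped polygon: [(13,47/15) (15,3) (16,7) (31/2,13) (13,13)]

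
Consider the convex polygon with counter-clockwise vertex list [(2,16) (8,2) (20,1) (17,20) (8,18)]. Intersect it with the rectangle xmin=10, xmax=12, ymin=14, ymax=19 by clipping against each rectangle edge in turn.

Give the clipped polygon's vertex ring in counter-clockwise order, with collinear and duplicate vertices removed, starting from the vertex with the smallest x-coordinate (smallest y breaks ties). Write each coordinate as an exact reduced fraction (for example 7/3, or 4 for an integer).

Clipped polygon: [(10,14) (12,14) (12,170/9) (10,166/9)]

1. After x ≥ 10: [(10,11/6) (20,1) (17,20) (10,166/9)]
2. After x ≤ 12: [(10,11/6) (12,5/3) (12,170/9) (10,166/9)]
3. After y ≥ 14: [(10,14) (12,14) (12,170/9) (10,166/9)]
4. After y ≤ 19: [(10,14) (12,14) (12,170/9) (10,166/9)]
5. Canonical ring: [(10,14) (12,14) (12,170/9) (10,166/9)]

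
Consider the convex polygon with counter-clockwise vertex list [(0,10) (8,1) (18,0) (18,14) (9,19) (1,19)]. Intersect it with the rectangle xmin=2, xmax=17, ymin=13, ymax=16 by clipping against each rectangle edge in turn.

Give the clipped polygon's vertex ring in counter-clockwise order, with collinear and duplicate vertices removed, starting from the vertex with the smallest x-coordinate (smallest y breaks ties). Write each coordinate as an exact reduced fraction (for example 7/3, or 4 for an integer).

1. After x ≥ 2: [(2,31/4) (8,1) (18,0) (18,14) (9,19) (2,19)]
2. After x ≤ 17: [(2,31/4) (8,1) (17,1/10) (17,131/9) (9,19) (2,19)]
3. After y ≥ 13: [(2,13) (17,13) (17,131/9) (9,19) (2,19)]
4. After y ≤ 16: [(2,16) (2,13) (17,13) (17,131/9) (72/5,16)]
5. Canonical ring: [(2,13) (17,13) (17,131/9) (72/5,16) (2,16)]

Clipped polygon: [(2,13) (17,13) (17,131/9) (72/5,16) (2,16)]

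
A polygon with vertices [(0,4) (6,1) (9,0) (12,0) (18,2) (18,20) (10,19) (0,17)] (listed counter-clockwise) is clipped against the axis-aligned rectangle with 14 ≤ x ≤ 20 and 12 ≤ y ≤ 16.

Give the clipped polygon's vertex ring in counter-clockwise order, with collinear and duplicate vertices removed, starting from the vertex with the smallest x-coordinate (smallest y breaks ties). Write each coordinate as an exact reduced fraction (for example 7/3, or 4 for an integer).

1. After x ≥ 14: [(14,2/3) (18,2) (18,20) (14,39/2)]
2. After x ≤ 20: [(14,2/3) (18,2) (18,20) (14,39/2)]
3. After y ≥ 12: [(14,12) (18,12) (18,20) (14,39/2)]
4. After y ≤ 16: [(14,16) (14,12) (18,12) (18,16)]
5. Canonical ring: [(14,12) (18,12) (18,16) (14,16)]

Clipped polygon: [(14,12) (18,12) (18,16) (14,16)]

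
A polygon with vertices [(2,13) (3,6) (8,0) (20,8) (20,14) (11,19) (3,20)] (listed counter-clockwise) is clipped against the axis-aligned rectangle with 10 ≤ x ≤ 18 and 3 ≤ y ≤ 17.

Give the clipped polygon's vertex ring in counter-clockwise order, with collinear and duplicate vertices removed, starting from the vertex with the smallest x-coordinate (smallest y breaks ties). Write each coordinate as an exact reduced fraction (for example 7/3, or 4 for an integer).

Clipped polygon: [(10,3) (25/2,3) (18,20/3) (18,136/9) (73/5,17) (10,17)]

1. After x ≥ 10: [(10,4/3) (20,8) (20,14) (11,19) (10,153/8)]
2. After x ≤ 18: [(10,4/3) (18,20/3) (18,136/9) (11,19) (10,153/8)]
3. After y ≥ 3: [(10,3) (25/2,3) (18,20/3) (18,136/9) (11,19) (10,153/8)]
4. After y ≤ 17: [(10,17) (10,3) (25/2,3) (18,20/3) (18,136/9) (73/5,17)]
5. Canonical ring: [(10,3) (25/2,3) (18,20/3) (18,136/9) (73/5,17) (10,17)]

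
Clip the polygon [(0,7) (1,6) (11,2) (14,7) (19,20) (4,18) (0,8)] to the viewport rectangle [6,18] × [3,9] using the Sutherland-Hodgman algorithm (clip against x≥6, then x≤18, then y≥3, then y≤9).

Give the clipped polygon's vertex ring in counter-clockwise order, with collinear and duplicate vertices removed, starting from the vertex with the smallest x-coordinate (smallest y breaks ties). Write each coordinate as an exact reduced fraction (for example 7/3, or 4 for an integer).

Clipped polygon: [(6,4) (17/2,3) (58/5,3) (14,7) (192/13,9) (6,9)]

1. After x ≥ 6: [(6,4) (11,2) (14,7) (19,20) (6,274/15)]
2. After x ≤ 18: [(6,4) (11,2) (14,7) (18,87/5) (18,298/15) (6,274/15)]
3. After y ≥ 3: [(6,4) (17/2,3) (58/5,3) (14,7) (18,87/5) (18,298/15) (6,274/15)]
4. After y ≤ 9: [(6,9) (6,4) (17/2,3) (58/5,3) (14,7) (192/13,9)]
5. Canonical ring: [(6,4) (17/2,3) (58/5,3) (14,7) (192/13,9) (6,9)]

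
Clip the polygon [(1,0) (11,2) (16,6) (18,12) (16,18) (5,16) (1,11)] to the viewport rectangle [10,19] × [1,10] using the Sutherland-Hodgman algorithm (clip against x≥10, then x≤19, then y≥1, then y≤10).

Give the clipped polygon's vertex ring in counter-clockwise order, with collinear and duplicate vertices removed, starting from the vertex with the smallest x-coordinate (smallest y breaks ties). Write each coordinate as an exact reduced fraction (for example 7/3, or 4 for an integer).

Clipped polygon: [(10,9/5) (11,2) (16,6) (52/3,10) (10,10)]

1. After x ≥ 10: [(10,9/5) (11,2) (16,6) (18,12) (16,18) (10,186/11)]
2. After x ≤ 19: [(10,9/5) (11,2) (16,6) (18,12) (16,18) (10,186/11)]
3. After y ≥ 1: [(10,9/5) (11,2) (16,6) (18,12) (16,18) (10,186/11)]
4. After y ≤ 10: [(10,10) (10,9/5) (11,2) (16,6) (52/3,10)]
5. Canonical ring: [(10,9/5) (11,2) (16,6) (52/3,10) (10,10)]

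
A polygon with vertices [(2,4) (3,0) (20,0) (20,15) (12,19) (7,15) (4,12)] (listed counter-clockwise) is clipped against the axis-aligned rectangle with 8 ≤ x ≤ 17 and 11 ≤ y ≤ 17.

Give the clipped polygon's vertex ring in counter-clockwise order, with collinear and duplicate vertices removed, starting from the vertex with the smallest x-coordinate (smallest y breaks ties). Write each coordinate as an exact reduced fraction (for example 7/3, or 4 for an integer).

1. After x ≥ 8: [(8,0) (20,0) (20,15) (12,19) (8,79/5)]
2. After x ≤ 17: [(8,0) (17,0) (17,33/2) (12,19) (8,79/5)]
3. After y ≥ 11: [(8,11) (17,11) (17,33/2) (12,19) (8,79/5)]
4. After y ≤ 17: [(8,11) (17,11) (17,33/2) (16,17) (19/2,17) (8,79/5)]
5. Canonical ring: [(8,11) (17,11) (17,33/2) (16,17) (19/2,17) (8,79/5)]

Clipped polygon: [(8,11) (17,11) (17,33/2) (16,17) (19/2,17) (8,79/5)]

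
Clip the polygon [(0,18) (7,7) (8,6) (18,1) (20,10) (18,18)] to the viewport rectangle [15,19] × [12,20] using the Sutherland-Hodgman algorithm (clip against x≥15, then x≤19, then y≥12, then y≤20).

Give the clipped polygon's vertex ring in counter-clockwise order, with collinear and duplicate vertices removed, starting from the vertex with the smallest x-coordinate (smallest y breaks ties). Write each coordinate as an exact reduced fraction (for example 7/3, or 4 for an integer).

1. After x ≥ 15: [(15,18) (15,5/2) (18,1) (20,10) (18,18)]
2. After x ≤ 19: [(15,18) (15,5/2) (18,1) (19,11/2) (19,14) (18,18)]
3. After y ≥ 12: [(15,18) (15,12) (19,12) (19,14) (18,18)]
4. After y ≤ 20: [(15,18) (15,12) (19,12) (19,14) (18,18)]
5. Canonical ring: [(15,12) (19,12) (19,14) (18,18) (15,18)]

Clipped polygon: [(15,12) (19,12) (19,14) (18,18) (15,18)]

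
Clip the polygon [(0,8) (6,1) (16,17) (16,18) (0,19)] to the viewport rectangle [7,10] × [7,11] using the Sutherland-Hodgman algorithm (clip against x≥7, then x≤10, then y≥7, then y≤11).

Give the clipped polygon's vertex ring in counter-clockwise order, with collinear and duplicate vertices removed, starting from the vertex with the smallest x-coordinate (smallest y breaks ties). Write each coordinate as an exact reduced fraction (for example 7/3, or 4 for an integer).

Clipped polygon: [(7,7) (39/4,7) (10,37/5) (10,11) (7,11)]

1. After x ≥ 7: [(7,13/5) (16,17) (16,18) (7,297/16)]
2. After x ≤ 10: [(7,13/5) (10,37/5) (10,147/8) (7,297/16)]
3. After y ≥ 7: [(7,7) (39/4,7) (10,37/5) (10,147/8) (7,297/16)]
4. After y ≤ 11: [(7,11) (7,7) (39/4,7) (10,37/5) (10,11)]
5. Canonical ring: [(7,7) (39/4,7) (10,37/5) (10,11) (7,11)]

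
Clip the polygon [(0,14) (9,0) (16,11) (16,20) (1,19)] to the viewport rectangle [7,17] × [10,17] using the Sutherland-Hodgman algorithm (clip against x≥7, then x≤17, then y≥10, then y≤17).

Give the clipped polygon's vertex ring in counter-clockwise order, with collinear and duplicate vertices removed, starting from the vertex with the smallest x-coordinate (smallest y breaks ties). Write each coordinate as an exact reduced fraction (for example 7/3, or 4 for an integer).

1. After x ≥ 7: [(7,28/9) (9,0) (16,11) (16,20) (7,97/5)]
2. After x ≤ 17: [(7,28/9) (9,0) (16,11) (16,20) (7,97/5)]
3. After y ≥ 10: [(7,10) (169/11,10) (16,11) (16,20) (7,97/5)]
4. After y ≤ 17: [(7,17) (7,10) (169/11,10) (16,11) (16,17)]
5. Canonical ring: [(7,10) (169/11,10) (16,11) (16,17) (7,17)]

Clipped polygon: [(7,10) (169/11,10) (16,11) (16,17) (7,17)]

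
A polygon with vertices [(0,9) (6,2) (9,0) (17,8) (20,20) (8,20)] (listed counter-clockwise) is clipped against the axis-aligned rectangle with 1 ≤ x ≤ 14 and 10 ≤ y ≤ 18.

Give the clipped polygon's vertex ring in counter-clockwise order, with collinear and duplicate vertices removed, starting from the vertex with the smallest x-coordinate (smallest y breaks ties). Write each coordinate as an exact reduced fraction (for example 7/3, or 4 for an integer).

1. After x ≥ 1: [(1,83/8) (1,47/6) (6,2) (9,0) (17,8) (20,20) (8,20)]
2. After x ≤ 14: [(1,83/8) (1,47/6) (6,2) (9,0) (14,5) (14,20) (8,20)]
3. After y ≥ 10: [(1,83/8) (1,10) (14,10) (14,20) (8,20)]
4. After y ≤ 18: [(72/11,18) (1,83/8) (1,10) (14,10) (14,18)]
5. Canonical ring: [(1,10) (14,10) (14,18) (72/11,18) (1,83/8)]

Clipped polygon: [(1,10) (14,10) (14,18) (72/11,18) (1,83/8)]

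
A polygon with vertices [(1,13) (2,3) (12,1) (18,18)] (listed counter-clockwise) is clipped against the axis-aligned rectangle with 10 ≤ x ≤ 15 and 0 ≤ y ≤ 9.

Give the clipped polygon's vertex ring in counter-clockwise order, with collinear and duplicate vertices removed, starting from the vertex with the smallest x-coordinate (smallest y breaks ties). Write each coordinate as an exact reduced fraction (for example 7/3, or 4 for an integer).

Clipped polygon: [(10,7/5) (12,1) (252/17,9) (10,9)]

1. After x ≥ 10: [(10,266/17) (10,7/5) (12,1) (18,18)]
2. After x ≤ 15: [(15,291/17) (10,266/17) (10,7/5) (12,1) (15,19/2)]
3. After y ≥ 0: [(15,291/17) (10,266/17) (10,7/5) (12,1) (15,19/2)]
4. After y ≤ 9: [(10,9) (10,7/5) (12,1) (252/17,9)]
5. Canonical ring: [(10,7/5) (12,1) (252/17,9) (10,9)]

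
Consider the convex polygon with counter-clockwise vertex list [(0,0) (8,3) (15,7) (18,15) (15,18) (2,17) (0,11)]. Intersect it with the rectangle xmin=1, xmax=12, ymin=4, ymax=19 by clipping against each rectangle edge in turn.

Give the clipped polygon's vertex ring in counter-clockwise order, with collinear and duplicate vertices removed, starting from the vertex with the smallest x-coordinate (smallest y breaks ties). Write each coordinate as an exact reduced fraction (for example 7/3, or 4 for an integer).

Clipped polygon: [(1,4) (39/4,4) (12,37/7) (12,231/13) (2,17) (1,14)]

1. After x ≥ 1: [(1,3/8) (8,3) (15,7) (18,15) (15,18) (2,17) (1,14)]
2. After x ≤ 12: [(1,3/8) (8,3) (12,37/7) (12,231/13) (2,17) (1,14)]
3. After y ≥ 4: [(1,4) (39/4,4) (12,37/7) (12,231/13) (2,17) (1,14)]
4. After y ≤ 19: [(1,4) (39/4,4) (12,37/7) (12,231/13) (2,17) (1,14)]
5. Canonical ring: [(1,4) (39/4,4) (12,37/7) (12,231/13) (2,17) (1,14)]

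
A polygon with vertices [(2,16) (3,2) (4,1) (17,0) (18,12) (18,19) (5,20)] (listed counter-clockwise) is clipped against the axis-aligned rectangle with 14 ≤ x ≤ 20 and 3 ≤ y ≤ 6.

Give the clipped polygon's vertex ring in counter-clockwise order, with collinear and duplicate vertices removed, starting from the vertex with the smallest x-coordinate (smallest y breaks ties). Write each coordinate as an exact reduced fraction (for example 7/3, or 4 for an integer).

1. After x ≥ 14: [(14,3/13) (17,0) (18,12) (18,19) (14,251/13)]
2. After x ≤ 20: [(14,3/13) (17,0) (18,12) (18,19) (14,251/13)]
3. After y ≥ 3: [(14,3) (69/4,3) (18,12) (18,19) (14,251/13)]
4. After y ≤ 6: [(14,6) (14,3) (69/4,3) (35/2,6)]
5. Canonical ring: [(14,3) (69/4,3) (35/2,6) (14,6)]

Clipped polygon: [(14,3) (69/4,3) (35/2,6) (14,6)]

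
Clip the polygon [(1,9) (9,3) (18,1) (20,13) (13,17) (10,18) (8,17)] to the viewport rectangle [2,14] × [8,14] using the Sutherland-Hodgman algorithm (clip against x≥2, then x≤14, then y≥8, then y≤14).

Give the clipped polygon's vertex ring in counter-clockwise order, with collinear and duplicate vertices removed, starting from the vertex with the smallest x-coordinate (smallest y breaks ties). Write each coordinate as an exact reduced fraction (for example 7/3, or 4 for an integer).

Clipped polygon: [(2,33/4) (7/3,8) (14,8) (14,14) (43/8,14) (2,71/7)]

1. After x ≥ 2: [(2,71/7) (2,33/4) (9,3) (18,1) (20,13) (13,17) (10,18) (8,17)]
2. After x ≤ 14: [(2,71/7) (2,33/4) (9,3) (14,17/9) (14,115/7) (13,17) (10,18) (8,17)]
3. After y ≥ 8: [(2,71/7) (2,33/4) (7/3,8) (14,8) (14,115/7) (13,17) (10,18) (8,17)]
4. After y ≤ 14: [(43/8,14) (2,71/7) (2,33/4) (7/3,8) (14,8) (14,14)]
5. Canonical ring: [(2,33/4) (7/3,8) (14,8) (14,14) (43/8,14) (2,71/7)]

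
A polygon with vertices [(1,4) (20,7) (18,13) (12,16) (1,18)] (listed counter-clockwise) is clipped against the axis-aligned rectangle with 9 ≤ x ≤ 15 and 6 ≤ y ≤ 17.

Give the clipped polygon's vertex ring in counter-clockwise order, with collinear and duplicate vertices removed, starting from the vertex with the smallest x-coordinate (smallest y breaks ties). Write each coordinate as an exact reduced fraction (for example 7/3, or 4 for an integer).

1. After x ≥ 9: [(9,100/19) (20,7) (18,13) (12,16) (9,182/11)]
2. After x ≤ 15: [(9,100/19) (15,118/19) (15,29/2) (12,16) (9,182/11)]
3. After y ≥ 6: [(9,6) (41/3,6) (15,118/19) (15,29/2) (12,16) (9,182/11)]
4. After y ≤ 17: [(9,6) (41/3,6) (15,118/19) (15,29/2) (12,16) (9,182/11)]
5. Canonical ring: [(9,6) (41/3,6) (15,118/19) (15,29/2) (12,16) (9,182/11)]

Clipped polygon: [(9,6) (41/3,6) (15,118/19) (15,29/2) (12,16) (9,182/11)]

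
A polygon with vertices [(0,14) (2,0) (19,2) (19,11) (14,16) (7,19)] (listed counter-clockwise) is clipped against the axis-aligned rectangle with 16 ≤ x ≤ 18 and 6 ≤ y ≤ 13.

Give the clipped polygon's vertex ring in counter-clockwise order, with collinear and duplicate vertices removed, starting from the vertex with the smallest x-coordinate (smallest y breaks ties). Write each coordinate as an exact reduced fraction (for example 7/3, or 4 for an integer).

1. After x ≥ 16: [(16,28/17) (19,2) (19,11) (16,14)]
2. After x ≤ 18: [(16,28/17) (18,32/17) (18,12) (16,14)]
3. After y ≥ 6: [(16,6) (18,6) (18,12) (16,14)]
4. After y ≤ 13: [(16,13) (16,6) (18,6) (18,12) (17,13)]
5. Canonical ring: [(16,6) (18,6) (18,12) (17,13) (16,13)]

Clipped polygon: [(16,6) (18,6) (18,12) (17,13) (16,13)]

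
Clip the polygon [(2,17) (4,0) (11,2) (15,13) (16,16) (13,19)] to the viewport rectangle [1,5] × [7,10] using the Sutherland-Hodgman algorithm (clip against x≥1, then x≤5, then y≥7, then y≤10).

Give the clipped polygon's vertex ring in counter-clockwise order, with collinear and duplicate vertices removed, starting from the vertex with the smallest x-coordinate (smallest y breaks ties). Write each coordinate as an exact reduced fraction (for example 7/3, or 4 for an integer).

Clipped polygon: [(48/17,10) (54/17,7) (5,7) (5,10)]

1. After x ≥ 1: [(2,17) (4,0) (11,2) (15,13) (16,16) (13,19)]
2. After x ≤ 5: [(5,193/11) (2,17) (4,0) (5,2/7)]
3. After y ≥ 7: [(5,7) (5,193/11) (2,17) (54/17,7)]
4. After y ≤ 10: [(5,7) (5,10) (48/17,10) (54/17,7)]
5. Canonical ring: [(48/17,10) (54/17,7) (5,7) (5,10)]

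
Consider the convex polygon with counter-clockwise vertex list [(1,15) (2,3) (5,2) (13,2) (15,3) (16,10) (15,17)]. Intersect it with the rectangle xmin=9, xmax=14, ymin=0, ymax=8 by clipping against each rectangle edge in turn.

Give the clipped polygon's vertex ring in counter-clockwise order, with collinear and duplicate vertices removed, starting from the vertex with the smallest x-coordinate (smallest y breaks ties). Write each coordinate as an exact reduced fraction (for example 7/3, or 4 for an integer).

1. After x ≥ 9: [(9,113/7) (9,2) (13,2) (15,3) (16,10) (15,17)]
2. After x ≤ 14: [(14,118/7) (9,113/7) (9,2) (13,2) (14,5/2)]
3. After y ≥ 0: [(14,118/7) (9,113/7) (9,2) (13,2) (14,5/2)]
4. After y ≤ 8: [(14,8) (9,8) (9,2) (13,2) (14,5/2)]
5. Canonical ring: [(9,2) (13,2) (14,5/2) (14,8) (9,8)]

Clipped polygon: [(9,2) (13,2) (14,5/2) (14,8) (9,8)]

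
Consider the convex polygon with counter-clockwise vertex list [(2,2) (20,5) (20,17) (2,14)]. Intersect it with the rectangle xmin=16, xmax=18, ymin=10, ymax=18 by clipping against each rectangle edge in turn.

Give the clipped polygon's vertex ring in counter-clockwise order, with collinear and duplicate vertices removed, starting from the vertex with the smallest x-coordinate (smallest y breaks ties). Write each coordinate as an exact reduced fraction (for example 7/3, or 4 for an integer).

Clipped polygon: [(16,10) (18,10) (18,50/3) (16,49/3)]

1. After x ≥ 16: [(16,13/3) (20,5) (20,17) (16,49/3)]
2. After x ≤ 18: [(16,13/3) (18,14/3) (18,50/3) (16,49/3)]
3. After y ≥ 10: [(16,10) (18,10) (18,50/3) (16,49/3)]
4. After y ≤ 18: [(16,10) (18,10) (18,50/3) (16,49/3)]
5. Canonical ring: [(16,10) (18,10) (18,50/3) (16,49/3)]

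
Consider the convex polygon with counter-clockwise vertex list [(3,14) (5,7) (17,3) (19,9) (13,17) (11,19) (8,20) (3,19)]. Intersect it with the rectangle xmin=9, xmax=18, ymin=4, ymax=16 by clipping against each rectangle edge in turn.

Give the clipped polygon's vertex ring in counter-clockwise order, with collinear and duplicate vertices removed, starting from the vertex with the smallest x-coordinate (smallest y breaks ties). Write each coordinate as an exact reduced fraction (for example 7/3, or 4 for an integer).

1. After x ≥ 9: [(9,17/3) (17,3) (19,9) (13,17) (11,19) (9,59/3)]
2. After x ≤ 18: [(9,17/3) (17,3) (18,6) (18,31/3) (13,17) (11,19) (9,59/3)]
3. After y ≥ 4: [(9,17/3) (14,4) (52/3,4) (18,6) (18,31/3) (13,17) (11,19) (9,59/3)]
4. After y ≤ 16: [(9,16) (9,17/3) (14,4) (52/3,4) (18,6) (18,31/3) (55/4,16)]
5. Canonical ring: [(9,17/3) (14,4) (52/3,4) (18,6) (18,31/3) (55/4,16) (9,16)]

Clipped polygon: [(9,17/3) (14,4) (52/3,4) (18,6) (18,31/3) (55/4,16) (9,16)]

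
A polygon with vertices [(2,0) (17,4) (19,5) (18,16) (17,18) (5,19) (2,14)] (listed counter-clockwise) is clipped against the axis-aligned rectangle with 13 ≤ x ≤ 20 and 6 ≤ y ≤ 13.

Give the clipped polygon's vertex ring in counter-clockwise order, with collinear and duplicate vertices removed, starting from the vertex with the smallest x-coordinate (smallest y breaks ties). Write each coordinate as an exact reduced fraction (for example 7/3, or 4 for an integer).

1. After x ≥ 13: [(13,44/15) (17,4) (19,5) (18,16) (17,18) (13,55/3)]
2. After x ≤ 20: [(13,44/15) (17,4) (19,5) (18,16) (17,18) (13,55/3)]
3. After y ≥ 6: [(13,6) (208/11,6) (18,16) (17,18) (13,55/3)]
4. After y ≤ 13: [(13,13) (13,6) (208/11,6) (201/11,13)]
5. Canonical ring: [(13,6) (208/11,6) (201/11,13) (13,13)]

Clipped polygon: [(13,6) (208/11,6) (201/11,13) (13,13)]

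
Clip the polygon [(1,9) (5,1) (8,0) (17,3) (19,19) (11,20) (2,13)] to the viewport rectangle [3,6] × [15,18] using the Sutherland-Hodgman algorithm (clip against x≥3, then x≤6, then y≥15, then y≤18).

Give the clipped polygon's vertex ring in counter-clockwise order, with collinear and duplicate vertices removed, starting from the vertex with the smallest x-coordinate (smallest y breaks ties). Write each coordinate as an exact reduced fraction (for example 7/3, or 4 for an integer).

1. After x ≥ 3: [(3,5) (5,1) (8,0) (17,3) (19,19) (11,20) (3,124/9)]
2. After x ≤ 6: [(3,5) (5,1) (6,2/3) (6,145/9) (3,124/9)]
3. After y ≥ 15: [(6,15) (6,145/9) (32/7,15)]
4. After y ≤ 18: [(6,15) (6,145/9) (32/7,15)]
5. Canonical ring: [(32/7,15) (6,15) (6,145/9)]

Clipped polygon: [(32/7,15) (6,15) (6,145/9)]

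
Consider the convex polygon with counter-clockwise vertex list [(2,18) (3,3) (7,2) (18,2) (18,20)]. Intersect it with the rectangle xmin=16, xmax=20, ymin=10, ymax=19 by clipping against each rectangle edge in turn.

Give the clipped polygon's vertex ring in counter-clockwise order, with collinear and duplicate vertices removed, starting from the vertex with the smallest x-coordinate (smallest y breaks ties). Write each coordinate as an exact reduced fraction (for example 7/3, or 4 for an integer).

Clipped polygon: [(16,10) (18,10) (18,19) (16,19)]

1. After x ≥ 16: [(16,79/4) (16,2) (18,2) (18,20)]
2. After x ≤ 20: [(16,79/4) (16,2) (18,2) (18,20)]
3. After y ≥ 10: [(16,79/4) (16,10) (18,10) (18,20)]
4. After y ≤ 19: [(16,19) (16,10) (18,10) (18,19)]
5. Canonical ring: [(16,10) (18,10) (18,19) (16,19)]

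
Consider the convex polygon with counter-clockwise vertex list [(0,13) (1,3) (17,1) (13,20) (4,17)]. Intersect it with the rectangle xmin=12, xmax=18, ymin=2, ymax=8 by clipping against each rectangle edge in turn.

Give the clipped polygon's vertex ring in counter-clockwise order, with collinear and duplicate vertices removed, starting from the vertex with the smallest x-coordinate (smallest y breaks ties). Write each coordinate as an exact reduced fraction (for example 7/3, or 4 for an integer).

1. After x ≥ 12: [(12,13/8) (17,1) (13,20) (12,59/3)]
2. After x ≤ 18: [(12,13/8) (17,1) (13,20) (12,59/3)]
3. After y ≥ 2: [(12,2) (319/19,2) (13,20) (12,59/3)]
4. After y ≤ 8: [(12,8) (12,2) (319/19,2) (295/19,8)]
5. Canonical ring: [(12,2) (319/19,2) (295/19,8) (12,8)]

Clipped polygon: [(12,2) (319/19,2) (295/19,8) (12,8)]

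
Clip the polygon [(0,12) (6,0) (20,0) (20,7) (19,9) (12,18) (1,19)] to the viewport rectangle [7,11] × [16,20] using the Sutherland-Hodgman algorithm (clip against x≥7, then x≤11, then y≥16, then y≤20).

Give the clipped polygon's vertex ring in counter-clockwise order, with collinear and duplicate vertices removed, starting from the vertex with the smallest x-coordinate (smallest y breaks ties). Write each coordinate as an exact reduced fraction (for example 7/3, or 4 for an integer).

Clipped polygon: [(7,16) (11,16) (11,199/11) (7,203/11)]

1. After x ≥ 7: [(7,0) (20,0) (20,7) (19,9) (12,18) (7,203/11)]
2. After x ≤ 11: [(7,0) (11,0) (11,199/11) (7,203/11)]
3. After y ≥ 16: [(7,16) (11,16) (11,199/11) (7,203/11)]
4. After y ≤ 20: [(7,16) (11,16) (11,199/11) (7,203/11)]
5. Canonical ring: [(7,16) (11,16) (11,199/11) (7,203/11)]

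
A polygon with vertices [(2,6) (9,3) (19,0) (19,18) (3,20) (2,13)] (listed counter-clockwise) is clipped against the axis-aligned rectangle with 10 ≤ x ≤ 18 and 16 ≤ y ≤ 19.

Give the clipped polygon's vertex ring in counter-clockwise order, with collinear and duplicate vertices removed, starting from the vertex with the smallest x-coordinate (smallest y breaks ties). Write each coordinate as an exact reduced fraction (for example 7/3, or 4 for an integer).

Clipped polygon: [(10,16) (18,16) (18,145/8) (11,19) (10,19)]

1. After x ≥ 10: [(10,27/10) (19,0) (19,18) (10,153/8)]
2. After x ≤ 18: [(10,27/10) (18,3/10) (18,145/8) (10,153/8)]
3. After y ≥ 16: [(10,16) (18,16) (18,145/8) (10,153/8)]
4. After y ≤ 19: [(10,19) (10,16) (18,16) (18,145/8) (11,19)]
5. Canonical ring: [(10,16) (18,16) (18,145/8) (11,19) (10,19)]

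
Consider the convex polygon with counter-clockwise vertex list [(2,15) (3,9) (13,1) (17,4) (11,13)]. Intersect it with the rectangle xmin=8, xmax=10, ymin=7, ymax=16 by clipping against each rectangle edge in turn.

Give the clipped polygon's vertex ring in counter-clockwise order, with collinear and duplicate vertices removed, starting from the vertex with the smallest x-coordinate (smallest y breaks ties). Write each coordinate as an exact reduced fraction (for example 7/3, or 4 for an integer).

1. After x ≥ 8: [(8,41/3) (8,5) (13,1) (17,4) (11,13)]
2. After x ≤ 10: [(10,119/9) (8,41/3) (8,5) (10,17/5)]
3. After y ≥ 7: [(10,7) (10,119/9) (8,41/3) (8,7)]
4. After y ≤ 16: [(10,7) (10,119/9) (8,41/3) (8,7)]
5. Canonical ring: [(8,7) (10,7) (10,119/9) (8,41/3)]

Clipped polygon: [(8,7) (10,7) (10,119/9) (8,41/3)]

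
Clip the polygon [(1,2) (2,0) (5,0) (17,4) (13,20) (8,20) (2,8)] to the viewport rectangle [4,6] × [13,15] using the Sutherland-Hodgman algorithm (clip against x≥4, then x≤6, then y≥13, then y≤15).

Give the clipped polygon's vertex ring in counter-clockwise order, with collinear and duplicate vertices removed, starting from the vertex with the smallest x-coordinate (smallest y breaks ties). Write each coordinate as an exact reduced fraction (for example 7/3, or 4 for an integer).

Clipped polygon: [(9/2,13) (6,13) (6,15) (11/2,15)]

1. After x ≥ 4: [(4,0) (5,0) (17,4) (13,20) (8,20) (4,12)]
2. After x ≤ 6: [(4,0) (5,0) (6,1/3) (6,16) (4,12)]
3. After y ≥ 13: [(6,13) (6,16) (9/2,13)]
4. After y ≤ 15: [(6,13) (6,15) (11/2,15) (9/2,13)]
5. Canonical ring: [(9/2,13) (6,13) (6,15) (11/2,15)]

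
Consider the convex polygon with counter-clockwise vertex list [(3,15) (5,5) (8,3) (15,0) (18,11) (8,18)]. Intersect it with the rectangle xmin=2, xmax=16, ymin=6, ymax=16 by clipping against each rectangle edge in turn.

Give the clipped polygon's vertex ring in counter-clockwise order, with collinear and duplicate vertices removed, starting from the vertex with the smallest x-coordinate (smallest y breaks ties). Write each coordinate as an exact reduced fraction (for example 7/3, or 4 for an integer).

Clipped polygon: [(3,15) (24/5,6) (16,6) (16,62/5) (76/7,16) (14/3,16)]

1. After x ≥ 2: [(3,15) (5,5) (8,3) (15,0) (18,11) (8,18)]
2. After x ≤ 16: [(3,15) (5,5) (8,3) (15,0) (16,11/3) (16,62/5) (8,18)]
3. After y ≥ 6: [(3,15) (24/5,6) (16,6) (16,62/5) (8,18)]
4. After y ≤ 16: [(14/3,16) (3,15) (24/5,6) (16,6) (16,62/5) (76/7,16)]
5. Canonical ring: [(3,15) (24/5,6) (16,6) (16,62/5) (76/7,16) (14/3,16)]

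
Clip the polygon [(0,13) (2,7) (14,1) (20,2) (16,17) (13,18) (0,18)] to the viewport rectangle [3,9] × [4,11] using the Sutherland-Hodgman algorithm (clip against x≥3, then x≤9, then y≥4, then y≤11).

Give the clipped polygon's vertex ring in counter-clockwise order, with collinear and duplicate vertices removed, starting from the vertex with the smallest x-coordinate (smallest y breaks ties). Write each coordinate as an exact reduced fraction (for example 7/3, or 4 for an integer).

Clipped polygon: [(3,13/2) (8,4) (9,4) (9,11) (3,11)]

1. After x ≥ 3: [(3,13/2) (14,1) (20,2) (16,17) (13,18) (3,18)]
2. After x ≤ 9: [(3,13/2) (9,7/2) (9,18) (3,18)]
3. After y ≥ 4: [(3,13/2) (8,4) (9,4) (9,18) (3,18)]
4. After y ≤ 11: [(3,11) (3,13/2) (8,4) (9,4) (9,11)]
5. Canonical ring: [(3,13/2) (8,4) (9,4) (9,11) (3,11)]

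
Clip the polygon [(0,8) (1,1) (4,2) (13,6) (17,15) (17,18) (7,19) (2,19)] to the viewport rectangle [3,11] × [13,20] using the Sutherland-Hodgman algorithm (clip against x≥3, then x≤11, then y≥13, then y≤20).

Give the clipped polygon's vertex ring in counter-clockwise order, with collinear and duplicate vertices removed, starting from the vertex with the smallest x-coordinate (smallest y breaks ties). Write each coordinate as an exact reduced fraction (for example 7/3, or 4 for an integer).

Clipped polygon: [(3,13) (11,13) (11,93/5) (7,19) (3,19)]

1. After x ≥ 3: [(3,5/3) (4,2) (13,6) (17,15) (17,18) (7,19) (3,19)]
2. After x ≤ 11: [(3,5/3) (4,2) (11,46/9) (11,93/5) (7,19) (3,19)]
3. After y ≥ 13: [(3,13) (11,13) (11,93/5) (7,19) (3,19)]
4. After y ≤ 20: [(3,13) (11,13) (11,93/5) (7,19) (3,19)]
5. Canonical ring: [(3,13) (11,13) (11,93/5) (7,19) (3,19)]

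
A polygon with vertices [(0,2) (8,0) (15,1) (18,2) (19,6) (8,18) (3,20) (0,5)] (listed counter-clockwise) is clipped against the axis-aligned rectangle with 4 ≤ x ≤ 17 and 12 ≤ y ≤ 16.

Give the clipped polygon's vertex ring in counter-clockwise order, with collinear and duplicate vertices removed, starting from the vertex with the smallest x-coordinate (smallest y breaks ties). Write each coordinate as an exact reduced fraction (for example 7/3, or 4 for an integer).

1. After x ≥ 4: [(4,1) (8,0) (15,1) (18,2) (19,6) (8,18) (4,98/5)]
2. After x ≤ 17: [(4,1) (8,0) (15,1) (17,5/3) (17,90/11) (8,18) (4,98/5)]
3. After y ≥ 12: [(4,12) (27/2,12) (8,18) (4,98/5)]
4. After y ≤ 16: [(4,16) (4,12) (27/2,12) (59/6,16)]
5. Canonical ring: [(4,12) (27/2,12) (59/6,16) (4,16)]

Clipped polygon: [(4,12) (27/2,12) (59/6,16) (4,16)]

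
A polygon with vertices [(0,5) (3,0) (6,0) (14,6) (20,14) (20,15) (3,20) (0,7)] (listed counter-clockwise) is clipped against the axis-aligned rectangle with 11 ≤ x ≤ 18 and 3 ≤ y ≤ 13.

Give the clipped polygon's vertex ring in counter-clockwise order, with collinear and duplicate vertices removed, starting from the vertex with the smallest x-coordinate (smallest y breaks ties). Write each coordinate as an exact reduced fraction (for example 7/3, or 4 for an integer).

1. After x ≥ 11: [(11,15/4) (14,6) (20,14) (20,15) (11,300/17)]
2. After x ≤ 18: [(11,15/4) (14,6) (18,34/3) (18,265/17) (11,300/17)]
3. After y ≥ 3: [(11,15/4) (14,6) (18,34/3) (18,265/17) (11,300/17)]
4. After y ≤ 13: [(11,13) (11,15/4) (14,6) (18,34/3) (18,13)]
5. Canonical ring: [(11,15/4) (14,6) (18,34/3) (18,13) (11,13)]

Clipped polygon: [(11,15/4) (14,6) (18,34/3) (18,13) (11,13)]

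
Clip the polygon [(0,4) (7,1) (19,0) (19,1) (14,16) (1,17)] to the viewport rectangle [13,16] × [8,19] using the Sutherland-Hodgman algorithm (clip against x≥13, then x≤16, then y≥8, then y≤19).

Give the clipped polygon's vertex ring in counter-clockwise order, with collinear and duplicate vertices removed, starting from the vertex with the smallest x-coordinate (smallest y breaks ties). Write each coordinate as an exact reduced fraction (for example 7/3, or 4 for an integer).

Clipped polygon: [(13,8) (16,8) (16,10) (14,16) (13,209/13)]

1. After x ≥ 13: [(13,1/2) (19,0) (19,1) (14,16) (13,209/13)]
2. After x ≤ 16: [(13,1/2) (16,1/4) (16,10) (14,16) (13,209/13)]
3. After y ≥ 8: [(13,8) (16,8) (16,10) (14,16) (13,209/13)]
4. After y ≤ 19: [(13,8) (16,8) (16,10) (14,16) (13,209/13)]
5. Canonical ring: [(13,8) (16,8) (16,10) (14,16) (13,209/13)]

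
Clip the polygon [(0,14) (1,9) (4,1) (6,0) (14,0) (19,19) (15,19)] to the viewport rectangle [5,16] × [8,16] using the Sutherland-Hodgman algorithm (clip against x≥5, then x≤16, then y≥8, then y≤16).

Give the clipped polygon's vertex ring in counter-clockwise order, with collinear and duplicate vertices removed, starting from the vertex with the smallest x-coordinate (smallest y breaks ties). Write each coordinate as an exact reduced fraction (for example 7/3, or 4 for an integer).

1. After x ≥ 5: [(5,47/3) (5,1/2) (6,0) (14,0) (19,19) (15,19)]
2. After x ≤ 16: [(5,47/3) (5,1/2) (6,0) (14,0) (16,38/5) (16,19) (15,19)]
3. After y ≥ 8: [(5,47/3) (5,8) (16,8) (16,19) (15,19)]
4. After y ≤ 16: [(6,16) (5,47/3) (5,8) (16,8) (16,16)]
5. Canonical ring: [(5,8) (16,8) (16,16) (6,16) (5,47/3)]

Clipped polygon: [(5,8) (16,8) (16,16) (6,16) (5,47/3)]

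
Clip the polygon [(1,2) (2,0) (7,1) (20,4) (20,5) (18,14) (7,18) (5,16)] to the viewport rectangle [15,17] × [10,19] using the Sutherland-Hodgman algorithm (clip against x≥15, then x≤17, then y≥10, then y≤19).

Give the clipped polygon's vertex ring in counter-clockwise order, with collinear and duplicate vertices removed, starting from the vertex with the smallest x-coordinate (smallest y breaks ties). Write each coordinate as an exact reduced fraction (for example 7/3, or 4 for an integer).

1. After x ≥ 15: [(15,37/13) (20,4) (20,5) (18,14) (15,166/11)]
2. After x ≤ 17: [(15,37/13) (17,43/13) (17,158/11) (15,166/11)]
3. After y ≥ 10: [(15,10) (17,10) (17,158/11) (15,166/11)]
4. After y ≤ 19: [(15,10) (17,10) (17,158/11) (15,166/11)]
5. Canonical ring: [(15,10) (17,10) (17,158/11) (15,166/11)]

Clipped polygon: [(15,10) (17,10) (17,158/11) (15,166/11)]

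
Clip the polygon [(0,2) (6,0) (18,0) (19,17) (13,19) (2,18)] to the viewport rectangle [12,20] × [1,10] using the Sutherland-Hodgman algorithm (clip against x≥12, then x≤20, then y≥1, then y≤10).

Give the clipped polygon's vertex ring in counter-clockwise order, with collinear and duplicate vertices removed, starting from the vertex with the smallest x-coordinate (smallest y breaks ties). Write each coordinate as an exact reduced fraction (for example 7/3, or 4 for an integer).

1. After x ≥ 12: [(12,0) (18,0) (19,17) (13,19) (12,208/11)]
2. After x ≤ 20: [(12,0) (18,0) (19,17) (13,19) (12,208/11)]
3. After y ≥ 1: [(12,1) (307/17,1) (19,17) (13,19) (12,208/11)]
4. After y ≤ 10: [(12,10) (12,1) (307/17,1) (316/17,10)]
5. Canonical ring: [(12,1) (307/17,1) (316/17,10) (12,10)]

Clipped polygon: [(12,1) (307/17,1) (316/17,10) (12,10)]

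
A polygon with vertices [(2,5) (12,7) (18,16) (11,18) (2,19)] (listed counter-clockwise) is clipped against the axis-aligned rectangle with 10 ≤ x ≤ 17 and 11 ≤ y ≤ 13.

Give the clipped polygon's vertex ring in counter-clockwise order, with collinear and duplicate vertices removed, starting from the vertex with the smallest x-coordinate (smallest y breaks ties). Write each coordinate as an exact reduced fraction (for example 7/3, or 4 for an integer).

Clipped polygon: [(10,11) (44/3,11) (16,13) (10,13)]

1. After x ≥ 10: [(10,33/5) (12,7) (18,16) (11,18) (10,163/9)]
2. After x ≤ 17: [(10,33/5) (12,7) (17,29/2) (17,114/7) (11,18) (10,163/9)]
3. After y ≥ 11: [(10,11) (44/3,11) (17,29/2) (17,114/7) (11,18) (10,163/9)]
4. After y ≤ 13: [(10,13) (10,11) (44/3,11) (16,13)]
5. Canonical ring: [(10,11) (44/3,11) (16,13) (10,13)]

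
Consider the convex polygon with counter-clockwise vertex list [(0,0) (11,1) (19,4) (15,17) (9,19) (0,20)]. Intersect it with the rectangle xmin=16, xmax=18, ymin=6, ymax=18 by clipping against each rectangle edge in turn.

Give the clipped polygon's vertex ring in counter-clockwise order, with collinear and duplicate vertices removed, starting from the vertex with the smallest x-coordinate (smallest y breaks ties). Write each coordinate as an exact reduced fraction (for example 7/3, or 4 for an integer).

Clipped polygon: [(16,6) (18,6) (18,29/4) (16,55/4)]

1. After x ≥ 16: [(16,23/8) (19,4) (16,55/4)]
2. After x ≤ 18: [(16,23/8) (18,29/8) (18,29/4) (16,55/4)]
3. After y ≥ 6: [(16,6) (18,6) (18,29/4) (16,55/4)]
4. After y ≤ 18: [(16,6) (18,6) (18,29/4) (16,55/4)]
5. Canonical ring: [(16,6) (18,6) (18,29/4) (16,55/4)]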